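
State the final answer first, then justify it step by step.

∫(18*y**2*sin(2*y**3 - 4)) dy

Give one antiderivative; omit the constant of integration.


The answer is -3*cos(2*y**3 - 4).
Step 1. Substitute u = y**3 - 2, turning ∫(18*y**2*sin(2*y**3 - 4)) dy into ∫(6*sin(2*u)) du: now ∫(6*sin(2*u)) du.
Step 2. Evaluate the standard form: now -3*cos(2*u).
Step 3. Substitute back u = y**3 - 2: now -3*cos(2*y**3 - 4).
Answer: -3*cos(2*y**3 - 4).


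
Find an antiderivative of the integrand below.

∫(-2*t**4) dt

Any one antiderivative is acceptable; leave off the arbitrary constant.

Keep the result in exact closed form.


Answer: -2*t**5/5.


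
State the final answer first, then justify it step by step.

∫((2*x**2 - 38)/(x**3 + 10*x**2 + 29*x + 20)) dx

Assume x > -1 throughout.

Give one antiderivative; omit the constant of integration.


The answer is -3*log(x + 1) + 2*log(x + 4) + 3*log(x + 5).
Step 1. Decompose ∫((2*x**2 - 38)/(x**3 + 10*x**2 + 29*x + 20)) dx by partial fractions, (2*x**2 - 38)/(x**3 + 10*x**2 + 29*x + 20) = 3/(x + 5) + 2/(x + 4) - 3/(x + 1): now ∫(-3/(x + 1)) dx + ∫(2/(x + 4)) dx + ∫(3/(x + 5)) dx.
Step 2. Evaluate the standard form [assuming x > -4]: now 2*log(x + 4) + ∫(-3/(x + 1)) dx + ∫(3/(x + 5)) dx.
Step 3. Evaluate the standard form [assuming x > -5]: now 2*log(x + 4) + 3*log(x + 5) + ∫(-3/(x + 1)) dx.
Step 4. Evaluate the standard form [assuming x > -1]: now -3*log(x + 1) + 2*log(x + 4) + 3*log(x + 5).
Answer: -3*log(x + 1) + 2*log(x + 4) + 3*log(x + 5).


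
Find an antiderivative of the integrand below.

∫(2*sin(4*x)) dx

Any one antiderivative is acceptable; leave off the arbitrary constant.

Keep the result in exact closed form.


Answer: -cos(4*x)/2.


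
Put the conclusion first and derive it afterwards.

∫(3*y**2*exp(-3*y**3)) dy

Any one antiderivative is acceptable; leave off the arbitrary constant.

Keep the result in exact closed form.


The answer is -exp(-3*y**3)/3.
Step 1. Substitute u = y**3, turning ∫(3*y**2*exp(-3*y**3)) dy into ∫(exp(-3*u)) du: now ∫(exp(-3*u)) du.
Step 2. Evaluate the standard form: now -exp(-3*u)/3.
Step 3. Substitute back u = y**3: now -exp(-3*y**3)/3.
Answer: -exp(-3*y**3)/3.


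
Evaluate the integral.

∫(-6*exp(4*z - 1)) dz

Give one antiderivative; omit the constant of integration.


Answer: -3*exp(4*z - 1)/2.


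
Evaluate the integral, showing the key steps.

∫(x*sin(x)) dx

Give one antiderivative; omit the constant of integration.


Step 1. Integrate ∫(x*sin(x)) dx by parts with u = x, dv = (sin(x)) dx, so v = -cos(x): now -x*cos(x) + ∫(cos(x)) dx.
Step 2. Evaluate the standard form: now -x*cos(x) + sin(x).
Answer: -x*cos(x) + sin(x).


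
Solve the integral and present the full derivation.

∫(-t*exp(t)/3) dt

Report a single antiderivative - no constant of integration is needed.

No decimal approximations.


Step 1. Integrate ∫(-t*exp(t)/3) dt by parts with u = t, dv = (-exp(t)/3) dt, so v = -exp(t)/3: now -t*exp(t)/3 + ∫(exp(t)/3) dt.
Step 2. Evaluate the standard form: now -t*exp(t)/3 + exp(t)/3.
Answer: -t*exp(t)/3 + exp(t)/3.


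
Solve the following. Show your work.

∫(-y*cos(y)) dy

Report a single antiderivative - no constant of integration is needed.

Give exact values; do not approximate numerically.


Step 1. Integrate ∫(-y*cos(y)) dy by parts with u = y, dv = (-cos(y)) dy, so v = -sin(y): now -y*sin(y) + ∫(sin(y)) dy.
Step 2. Evaluate the standard form: now -y*sin(y) - cos(y).
Answer: -y*sin(y) - cos(y).


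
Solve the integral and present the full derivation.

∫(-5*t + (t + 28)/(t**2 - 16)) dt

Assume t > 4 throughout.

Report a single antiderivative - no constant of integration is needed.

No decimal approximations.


Step 1. Rewrite: now ∫(-5*t) dt + ∫((t + 28)/(t**2 - 16)) dt.
Step 2. Decompose ∫((t + 28)/(t**2 - 16)) dt by partial fractions, (t + 28)/(t**2 - 16) = -3/(t + 4) + 4/(t - 4): now ∫(-5*t) dt + ∫(4/(t - 4)) dt + ∫(-3/(t + 4)) dt.
Step 3. Evaluate the standard form [assuming t > 4]: now 4*log(t - 4) + ∫(-5*t) dt + ∫(-3/(t + 4)) dt.
Step 4. Evaluate the standard form [assuming t > -4]: now 4*log(t - 4) - 3*log(t + 4) + ∫(-5*t) dt.
Step 5. Evaluate the standard form: now -5*t**2/2 + 4*log(t - 4) - 3*log(t + 4).
Answer: -5*t**2/2 + 4*log(t - 4) - 3*log(t + 4).


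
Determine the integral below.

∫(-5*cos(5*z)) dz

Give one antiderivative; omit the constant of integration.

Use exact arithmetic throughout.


Answer: -sin(5*z).


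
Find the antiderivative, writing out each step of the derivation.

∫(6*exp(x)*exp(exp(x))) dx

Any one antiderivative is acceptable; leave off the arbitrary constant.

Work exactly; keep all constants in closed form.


Step 1. Substitute u = exp(x), turning ∫(6*exp(x)*exp(exp(x))) dx into ∫(6*exp(u)) du: now ∫(6*exp(u)) du.
Step 2. Evaluate the standard form: now 6*exp(u).
Step 3. Substitute back u = exp(x): now 6*exp(exp(x)).
Answer: 6*exp(exp(x)).


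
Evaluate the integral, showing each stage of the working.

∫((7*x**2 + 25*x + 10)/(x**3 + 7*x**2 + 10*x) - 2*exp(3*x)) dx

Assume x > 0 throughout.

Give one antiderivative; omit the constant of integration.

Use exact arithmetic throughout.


Step 1. Rewrite: now ∫((7*x**2 + 25*x + 10)/(x**3 + 7*x**2 + 10*x)) dx + ∫(-2*exp(3*x)) dx.
Step 2. Decompose ∫((7*x**2 + 25*x + 10)/(x**3 + 7*x**2 + 10*x)) dx by partial fractions, (7*x**2 + 25*x + 10)/(x**3 + 7*x**2 + 10*x) = 4/(x + 5) + 2/(x + 2) + 1/x: now ∫(1/x) dx + ∫(2/(x + 2)) dx + ∫(4/(x + 5)) dx + ∫(-2*exp(3*x)) dx.
Step 3. Evaluate the standard form [assuming x > -2]: now 2*log(x + 2) + ∫(1/x) dx + ∫(4/(x + 5)) dx + ∫(-2*exp(3*x)) dx.
Step 4. Evaluate the standard form [assuming x > 0]: now log(x) + 2*log(x + 2) + ∫(4/(x + 5)) dx + ∫(-2*exp(3*x)) dx.
Step 5. Evaluate the standard form [assuming x > -5]: now log(x) + 2*log(x + 2) + 4*log(x + 5) + ∫(-2*exp(3*x)) dx.
Step 6. Evaluate the standard form: now -2*exp(3*x)/3 + log(x) + 2*log(x + 2) + 4*log(x + 5).
Answer: -2*exp(3*x)/3 + log(x) + 2*log(x + 2) + 4*log(x + 5).


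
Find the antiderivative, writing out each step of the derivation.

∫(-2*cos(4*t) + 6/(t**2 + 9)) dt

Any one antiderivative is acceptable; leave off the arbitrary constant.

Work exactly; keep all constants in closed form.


Step 1. Rewrite: now ∫(6/(t**2 + 9)) dt + ∫(-2*cos(4*t)) dt.
Step 2. Evaluate the standard form: now -sin(4*t)/2 + ∫(6/(t**2 + 9)) dt.
Step 3. Evaluate the standard form: now -sin(4*t)/2 + 2*atan(t/3).
Answer: -sin(4*t)/2 + 2*atan(t/3).


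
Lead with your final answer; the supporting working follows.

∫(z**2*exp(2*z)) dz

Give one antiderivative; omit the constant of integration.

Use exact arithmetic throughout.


The answer is z**2*exp(2*z)/2 - z*exp(2*z)/2 + exp(2*z)/4.
Step 1. Integrate ∫(z**2*exp(2*z)) dz by parts with u = z**2, dv = (exp(2*z)) dz, so v = exp(2*z)/2: now z**2*exp(2*z)/2 + ∫(-z*exp(2*z)) dz.
Step 2. Integrate ∫(-z*exp(2*z)) dz by parts with u = z, dv = (-exp(2*z)) dz, so v = -exp(2*z)/2: now z**2*exp(2*z)/2 - z*exp(2*z)/2 + ∫(exp(2*z)/2) dz.
Step 3. Evaluate the standard form: now z**2*exp(2*z)/2 - z*exp(2*z)/2 + exp(2*z)/4.
Answer: z**2*exp(2*z)/2 - z*exp(2*z)/2 + exp(2*z)/4.


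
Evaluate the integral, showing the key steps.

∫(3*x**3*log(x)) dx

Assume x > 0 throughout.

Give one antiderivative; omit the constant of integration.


Step 1. Integrate ∫(3*x**3*log(x)) dx by parts with u = log(x), dv = (3*x**3) dx, so v = 3*x**4/4 [assuming x > 0]: now 3*x**4*log(x)/4 + ∫(-3*x**3/4) dx.
Step 2. Evaluate the standard form: now 3*x**4*log(x)/4 - 3*x**4/16.
Answer: 3*x**4*log(x)/4 - 3*x**4/16.


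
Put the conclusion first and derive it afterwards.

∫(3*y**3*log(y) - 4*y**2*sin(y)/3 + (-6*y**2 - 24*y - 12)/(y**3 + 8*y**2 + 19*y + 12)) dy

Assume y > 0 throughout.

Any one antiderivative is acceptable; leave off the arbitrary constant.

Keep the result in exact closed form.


The answer is 3*y**4*log(y)/4 - 3*y**4/16 + 4*y**2*cos(y)/3 - 8*y*sin(y)/3 + log(y + 1) - 3*log(y + 3) - 4*log(y + 4) - 8*cos(y)/3.
Step 1. Rewrite: now ∫(-4*y**2*sin(y)/3) dy + ∫(3*y**3*log(y)) dy + ∫((-6*y**2 - 24*y - 12)/(y**3 + 8*y**2 + 19*y + 12)) dy.
Step 2. Integrate ∫(3*y**3*log(y)) dy by parts with u = log(y), dv = (3*y**3) dy, so v = 3*y**4/4 [assuming y > 0]: now 3*y**4*log(y)/4 + ∫(-3*y**3/4) dy + ∫(-4*y**2*sin(y)/3) dy + ∫((-6*y**2 - 24*y - 12)/(y**3 + 8*y**2 + 19*y + 12)) dy.
Step 3. Evaluate the standard form: now 3*y**4*log(y)/4 - 3*y**4/16 + ∫(-4*y**2*sin(y)/3) dy + ∫((-6*y**2 - 24*y - 12)/(y**3 + 8*y**2 + 19*y + 12)) dy.
Step 4. Decompose ∫((-6*y**2 - 24*y - 12)/(y**3 + 8*y**2 + 19*y + 12)) dy by partial fractions, (-6*y**2 - 24*y - 12)/(y**3 + 8*y**2 + 19*y + 12) = -4/(y + 4) - 3/(y + 3) + 1/(y + 1): now 3*y**4*log(y)/4 - 3*y**4/16 + ∫(-4*y**2*sin(y)/3) dy + ∫(1/(y + 1)) dy + ∫(-3/(y + 3)) dy + ∫(-4/(y + 4)) dy.
Step 5. Evaluate the standard form [assuming y > -1]: now 3*y**4*log(y)/4 - 3*y**4/16 + log(y + 1) + ∫(-4*y**2*sin(y)/3) dy + ∫(-3/(y + 3)) dy + ∫(-4/(y + 4)) dy.
Step 6. Evaluate the standard form [assuming y > -4]: now 3*y**4*log(y)/4 - 3*y**4/16 + log(y + 1) - 4*log(y + 4) + ∫(-4*y**2*sin(y)/3) dy + ∫(-3/(y + 3)) dy.
Step 7. Evaluate the standard form [assuming y > -3]: now 3*y**4*log(y)/4 - 3*y**4/16 + log(y + 1) - 3*log(y + 3) - 4*log(y + 4) + ∫(-4*y**2*sin(y)/3) dy.
Step 8. Integrate ∫(-4*y**2*sin(y)/3) dy by parts with u = y**2, dv = (-4*sin(y)/3) dy, so v = 4*cos(y)/3: now 3*y**4*log(y)/4 - 3*y**4/16 + 4*y**2*cos(y)/3 + log(y + 1) - 3*log(y + 3) - 4*log(y + 4) + ∫(-8*y*cos(y)/3) dy.
Step 9. Integrate ∫(-8*y*cos(y)/3) dy by parts with u = y, dv = (-8*cos(y)/3) dy, so v = -8*sin(y)/3: now 3*y**4*log(y)/4 - 3*y**4/16 + 4*y**2*cos(y)/3 - 8*y*sin(y)/3 + log(y + 1) - 3*log(y + 3) - 4*log(y + 4) + ∫(8*sin(y)/3) dy.
Step 10. Evaluate the standard form: now 3*y**4*log(y)/4 - 3*y**4/16 + 4*y**2*cos(y)/3 - 8*y*sin(y)/3 + log(y + 1) - 3*log(y + 3) - 4*log(y + 4) - 8*cos(y)/3.
Answer: 3*y**4*log(y)/4 - 3*y**4/16 + 4*y**2*cos(y)/3 - 8*y*sin(y)/3 + log(y + 1) - 3*log(y + 3) - 4*log(y + 4) - 8*cos(y)/3.


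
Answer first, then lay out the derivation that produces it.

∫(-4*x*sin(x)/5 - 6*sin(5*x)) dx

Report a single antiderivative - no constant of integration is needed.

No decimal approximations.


The answer is 4*x*cos(x)/5 - 4*sin(x)/5 + 6*cos(5*x)/5.
Step 1. Rewrite: now ∫(-4*x*sin(x)/5) dx + ∫(-6*sin(5*x)) dx.
Step 2. Evaluate the standard form: now 6*cos(5*x)/5 + ∫(-4*x*sin(x)/5) dx.
Step 3. Integrate ∫(-4*x*sin(x)/5) dx by parts with u = x, dv = (-4*sin(x)/5) dx, so v = 4*cos(x)/5: now 4*x*cos(x)/5 + 6*cos(5*x)/5 + ∫(-4*cos(x)/5) dx.
Step 4. Evaluate the standard form: now 4*x*cos(x)/5 - 4*sin(x)/5 + 6*cos(5*x)/5.
Answer: 4*x*cos(x)/5 - 4*sin(x)/5 + 6*cos(5*x)/5.


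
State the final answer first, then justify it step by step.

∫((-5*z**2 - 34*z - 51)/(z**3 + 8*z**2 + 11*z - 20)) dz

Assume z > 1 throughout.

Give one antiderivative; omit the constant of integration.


The answer is -3*log(z - 1) - log(z + 4) - log(z + 5).
Step 1. Decompose ∫((-5*z**2 - 34*z - 51)/(z**3 + 8*z**2 + 11*z - 20)) dz by partial fractions, (-5*z**2 - 34*z - 51)/(z**3 + 8*z**2 + 11*z - 20) = -1/(z + 5) - 1/(z + 4) - 3/(z - 1): now ∫(-3/(z - 1)) dz + ∫(-1/(z + 4)) dz + ∫(-1/(z + 5)) dz.
Step 2. Evaluate the standard form [assuming z > -4]: now -log(z + 4) + ∫(-3/(z - 1)) dz + ∫(-1/(z + 5)) dz.
Step 3. Evaluate the standard form [assuming z > 1]: now -3*log(z - 1) - log(z + 4) + ∫(-1/(z + 5)) dz.
Step 4. Evaluate the standard form [assuming z > -5]: now -3*log(z - 1) - log(z + 4) - log(z + 5).
Answer: -3*log(z - 1) - log(z + 4) - log(z + 5).


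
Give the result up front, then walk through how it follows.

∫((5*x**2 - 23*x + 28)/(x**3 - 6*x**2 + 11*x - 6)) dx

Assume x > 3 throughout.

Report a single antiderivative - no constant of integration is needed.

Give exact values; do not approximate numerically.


The answer is 2*log(x - 3) - 2*log(x - 2) + 5*log(x - 1).
Step 1. Decompose ∫((5*x**2 - 23*x + 28)/(x**3 - 6*x**2 + 11*x - 6)) dx by partial fractions, (5*x**2 - 23*x + 28)/(x**3 - 6*x**2 + 11*x - 6) = 5/(x - 1) - 2/(x - 2) + 2/(x - 3): now ∫(2/(x - 3)) dx + ∫(-2/(x - 2)) dx + ∫(5/(x - 1)) dx.
Step 2. Evaluate the standard form [assuming x > 3]: now 2*log(x - 3) + ∫(-2/(x - 2)) dx + ∫(5/(x - 1)) dx.
Step 3. Evaluate the standard form [assuming x > 1]: now 2*log(x - 3) + 5*log(x - 1) + ∫(-2/(x - 2)) dx.
Step 4. Evaluate the standard form [assuming x > 2]: now 2*log(x - 3) - 2*log(x - 2) + 5*log(x - 1).
Answer: 2*log(x - 3) - 2*log(x - 2) + 5*log(x - 1).


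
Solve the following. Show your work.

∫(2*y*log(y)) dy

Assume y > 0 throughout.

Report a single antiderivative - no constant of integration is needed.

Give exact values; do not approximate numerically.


Step 1. Integrate ∫(2*y*log(y)) dy by parts with u = log(y), dv = (2*y) dy, so v = y**2 [assuming y > 0]: now y**2*log(y) + ∫(-y) dy.
Step 2. Evaluate the standard form: now y**2*log(y) - y**2/2.
Answer: y**2*log(y) - y**2/2.


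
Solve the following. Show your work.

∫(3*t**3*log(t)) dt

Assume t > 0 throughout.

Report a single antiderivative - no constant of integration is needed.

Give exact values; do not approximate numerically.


Step 1. Integrate ∫(3*t**3*log(t)) dt by parts with u = log(t), dv = (3*t**3) dt, so v = 3*t**4/4 [assuming t > 0]: now 3*t**4*log(t)/4 + ∫(-3*t**3/4) dt.
Step 2. Evaluate the standard form: now 3*t**4*log(t)/4 - 3*t**4/16.
Answer: 3*t**4*log(t)/4 - 3*t**4/16.


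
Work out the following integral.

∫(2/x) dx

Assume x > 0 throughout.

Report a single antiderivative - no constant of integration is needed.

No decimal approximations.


Answer: 2*log(x).


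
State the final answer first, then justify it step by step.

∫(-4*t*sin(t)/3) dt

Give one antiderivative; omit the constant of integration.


The answer is 4*t*cos(t)/3 - 4*sin(t)/3.
Step 1. Integrate ∫(-4*t*sin(t)/3) dt by parts with u = t, dv = (-4*sin(t)/3) dt, so v = 4*cos(t)/3: now 4*t*cos(t)/3 + ∫(-4*cos(t)/3) dt.
Step 2. Evaluate the standard form: now 4*t*cos(t)/3 - 4*sin(t)/3.
Answer: 4*t*cos(t)/3 - 4*sin(t)/3.


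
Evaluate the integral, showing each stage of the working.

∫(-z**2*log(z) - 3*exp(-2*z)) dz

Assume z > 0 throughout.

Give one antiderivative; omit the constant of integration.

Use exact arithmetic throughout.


Step 1. Rewrite: now ∫(-z**2*log(z)) dz + ∫(-3*exp(-2*z)) dz.
Step 2. Evaluate the standard form: now ∫(-z**2*log(z)) dz + 3*exp(-2*z)/2.
Step 3. Integrate ∫(-z**2*log(z)) dz by parts with u = log(z), dv = (-z**2) dz, so v = -z**3/3 [assuming z > 0]: now -z**3*log(z)/3 + ∫(z**2/3) dz + 3*exp(-2*z)/2.
Step 4. Evaluate the standard form: now -z**3*log(z)/3 + z**3/9 + 3*exp(-2*z)/2.
Answer: -z**3*log(z)/3 + z**3/9 + 3*exp(-2*z)/2.


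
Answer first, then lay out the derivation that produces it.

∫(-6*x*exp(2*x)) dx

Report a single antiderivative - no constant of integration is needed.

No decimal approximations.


The answer is -3*x*exp(2*x) + 3*exp(2*x)/2.
Step 1. Integrate ∫(-6*x*exp(2*x)) dx by parts with u = x, dv = (-6*exp(2*x)) dx, so v = -3*exp(2*x): now -3*x*exp(2*x) + ∫(3*exp(2*x)) dx.
Step 2. Evaluate the standard form: now -3*x*exp(2*x) + 3*exp(2*x)/2.
Answer: -3*x*exp(2*x) + 3*exp(2*x)/2.


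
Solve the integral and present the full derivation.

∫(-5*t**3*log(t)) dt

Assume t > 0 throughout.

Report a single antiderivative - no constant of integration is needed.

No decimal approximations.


Step 1. Integrate ∫(-5*t**3*log(t)) dt by parts with u = log(t), dv = (-5*t**3) dt, so v = -5*t**4/4 [assuming t > 0]: now -5*t**4*log(t)/4 + ∫(5*t**3/4) dt.
Step 2. Evaluate the standard form: now -5*t**4*log(t)/4 + 5*t**4/16.
Answer: -5*t**4*log(t)/4 + 5*t**4/16.


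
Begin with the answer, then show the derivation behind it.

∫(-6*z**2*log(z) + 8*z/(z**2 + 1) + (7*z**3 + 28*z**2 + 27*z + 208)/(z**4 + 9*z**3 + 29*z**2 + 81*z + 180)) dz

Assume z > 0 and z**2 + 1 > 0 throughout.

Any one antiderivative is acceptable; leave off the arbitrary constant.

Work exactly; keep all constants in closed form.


The answer is -2*z**3*log(z) + 2*z**3/3 + 4*log(z + 4) + 3*log(z + 5) + 4*log(z**2 + 1) - 4*atan(z/3)/3.
Step 1. Rewrite: now ∫(8*z/(z**2 + 1)) dz + ∫(-6*z**2*log(z)) dz + ∫((7*z**3 + 28*z**2 + 27*z + 208)/(z**4 + 9*z**3 + 29*z**2 + 81*z + 180)) dz.
Step 2. Substitute u = z**2 + 1, turning ∫(8*z/(z**2 + 1)) dz into ∫(4/u) du: now ∫(4/u) du + ∫(-6*z**2*log(z)) dz + ∫((7*z**3 + 28*z**2 + 27*z + 208)/(z**4 + 9*z**3 + 29*z**2 + 81*z + 180)) dz.
Step 3. Evaluate the standard form [assuming u > 0]: now 4*log(u) + ∫(-6*z**2*log(z)) dz + ∫((7*z**3 + 28*z**2 + 27*z + 208)/(z**4 + 9*z**3 + 29*z**2 + 81*z + 180)) dz.
Step 4. Substitute back u = z**2 + 1: now 4*log(z**2 + 1) + ∫(-6*z**2*log(z)) dz + ∫((7*z**3 + 28*z**2 + 27*z + 208)/(z**4 + 9*z**3 + 29*z**2 + 81*z + 180)) dz.
Step 5. Integrate ∫(-6*z**2*log(z)) dz by parts with u = log(z), dv = (-6*z**2) dz, so v = -2*z**3 [assuming z > 0]: now -2*z**3*log(z) + 4*log(z**2 + 1) + ∫(2*z**2) dz + ∫((7*z**3 + 28*z**2 + 27*z + 208)/(z**4 + 9*z**3 + 29*z**2 + 81*z + 180)) dz.
Step 6. Evaluate the standard form: now -2*z**3*log(z) + 2*z**3/3 + 4*log(z**2 + 1) + ∫((7*z**3 + 28*z**2 + 27*z + 208)/(z**4 + 9*z**3 + 29*z**2 + 81*z + 180)) dz.
Step 7. Decompose ∫((7*z**3 + 28*z**2 + 27*z + 208)/(z**4 + 9*z**3 + 29*z**2 + 81*z + 180)) dz by partial fractions, (7*z**3 + 28*z**2 + 27*z + 208)/(z**4 + 9*z**3 + 29*z**2 + 81*z + 180) = -4/(z**2 + 9) + 3/(z + 5) + 4/(z + 4): now -2*z**3*log(z) + 2*z**3/3 + 4*log(z**2 + 1) + ∫(4/(z + 4)) dz + ∫(3/(z + 5)) dz + ∫(-4/(z**2 + 9)) dz.
Step 8. Evaluate the standard form [assuming z > -4]: now -2*z**3*log(z) + 2*z**3/3 + 4*log(z + 4) + 4*log(z**2 + 1) + ∫(3/(z + 5)) dz + ∫(-4/(z**2 + 9)) dz.
Step 9. Evaluate the standard form [assuming z > -5]: now -2*z**3*log(z) + 2*z**3/3 + 4*log(z + 4) + 3*log(z + 5) + 4*log(z**2 + 1) + ∫(-4/(z**2 + 9)) dz.
Step 10. Evaluate the standard form: now -2*z**3*log(z) + 2*z**3/3 + 4*log(z + 4) + 3*log(z + 5) + 4*log(z**2 + 1) - 4*atan(z/3)/3.
Answer: -2*z**3*log(z) + 2*z**3/3 + 4*log(z + 4) + 3*log(z + 5) + 4*log(z**2 + 1) - 4*atan(z/3)/3.


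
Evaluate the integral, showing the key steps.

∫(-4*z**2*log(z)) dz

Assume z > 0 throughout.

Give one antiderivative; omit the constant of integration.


Step 1. Integrate ∫(-4*z**2*log(z)) dz by parts with u = log(z), dv = (-4*z**2) dz, so v = -4*z**3/3 [assuming z > 0]: now -4*z**3*log(z)/3 + ∫(4*z**2/3) dz.
Step 2. Evaluate the standard form: now -4*z**3*log(z)/3 + 4*z**3/9.
Answer: -4*z**3*log(z)/3 + 4*z**3/9.


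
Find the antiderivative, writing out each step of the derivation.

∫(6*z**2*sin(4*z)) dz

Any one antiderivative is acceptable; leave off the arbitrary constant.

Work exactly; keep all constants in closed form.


Step 1. Integrate ∫(6*z**2*sin(4*z)) dz by parts with u = z**2, dv = (6*sin(4*z)) dz, so v = -3*cos(4*z)/2: now -3*z**2*cos(4*z)/2 + ∫(3*z*cos(4*z)) dz.
Step 2. Integrate ∫(3*z*cos(4*z)) dz by parts with u = z, dv = (3*cos(4*z)) dz, so v = 3*sin(4*z)/4: now -3*z**2*cos(4*z)/2 + 3*z*sin(4*z)/4 + ∫(-3*sin(4*z)/4) dz.
Step 3. Evaluate the standard form: now -3*z**2*cos(4*z)/2 + 3*z*sin(4*z)/4 + 3*cos(4*z)/16.
Answer: -3*z**2*cos(4*z)/2 + 3*z*sin(4*z)/4 + 3*cos(4*z)/16.


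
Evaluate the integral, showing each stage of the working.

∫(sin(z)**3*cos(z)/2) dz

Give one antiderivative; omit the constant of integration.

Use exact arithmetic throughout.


Step 1. Substitute u = sin(z), turning ∫(sin(z)**3*cos(z)/2) dz into ∫(u**3/2) du: now ∫(u**3/2) du.
Step 2. Evaluate the standard form: now u**4/8.
Step 3. Substitute back u = sin(z): now sin(z)**4/8.
Answer: sin(z)**4/8.


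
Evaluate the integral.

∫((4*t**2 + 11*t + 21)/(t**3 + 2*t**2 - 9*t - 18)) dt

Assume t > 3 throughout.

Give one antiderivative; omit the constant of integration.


Answer: 3*log(t - 3) - 3*log(t + 2) + 4*log(t + 3).


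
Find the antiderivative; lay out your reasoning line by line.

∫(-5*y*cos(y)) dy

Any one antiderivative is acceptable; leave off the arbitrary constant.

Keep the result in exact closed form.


Step 1. Integrate ∫(-5*y*cos(y)) dy by parts with u = y, dv = (-5*cos(y)) dy, so v = -5*sin(y): now -5*y*sin(y) + ∫(5*sin(y)) dy.
Step 2. Evaluate the standard form: now -5*y*sin(y) - 5*cos(y).
Answer: -5*y*sin(y) - 5*cos(y).


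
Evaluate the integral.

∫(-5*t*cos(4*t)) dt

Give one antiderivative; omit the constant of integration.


Answer: -5*t*sin(4*t)/4 - 5*cos(4*t)/16.


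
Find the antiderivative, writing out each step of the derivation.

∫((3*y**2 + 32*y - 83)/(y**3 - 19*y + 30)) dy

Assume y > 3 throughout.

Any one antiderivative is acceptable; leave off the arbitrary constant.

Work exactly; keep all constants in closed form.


Step 1. Decompose ∫((3*y**2 + 32*y - 83)/(y**3 - 19*y + 30)) dy by partial fractions, (3*y**2 + 32*y - 83)/(y**3 - 19*y + 30) = -3/(y + 5) + 1/(y - 2) + 5/(y - 3): now ∫(5/(y - 3)) dy + ∫(1/(y - 2)) dy + ∫(-3/(y + 5)) dy.
Step 2. Evaluate the standard form [assuming y > -5]: now -3*log(y + 5) + ∫(5/(y - 3)) dy + ∫(1/(y - 2)) dy.
Step 3. Evaluate the standard form [assuming y > 3]: now 5*log(y - 3) - 3*log(y + 5) + ∫(1/(y - 2)) dy.
Step 4. Evaluate the standard form [assuming y > 2]: now 5*log(y - 3) + log(y - 2) - 3*log(y + 5).
Answer: 5*log(y - 3) + log(y - 2) - 3*log(y + 5).


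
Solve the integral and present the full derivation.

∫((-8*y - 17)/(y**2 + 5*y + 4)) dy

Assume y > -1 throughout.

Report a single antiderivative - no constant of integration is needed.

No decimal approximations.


Step 1. Decompose ∫((-8*y - 17)/(y**2 + 5*y + 4)) dy by partial fractions, (-8*y - 17)/(y**2 + 5*y + 4) = -5/(y + 4) - 3/(y + 1): now ∫(-3/(y + 1)) dy + ∫(-5/(y + 4)) dy.
Step 2. Evaluate the standard form [assuming y > -1]: now -3*log(y + 1) + ∫(-5/(y + 4)) dy.
Step 3. Evaluate the standard form [assuming y > -4]: now -3*log(y + 1) - 5*log(y + 4).
Answer: -3*log(y + 1) - 5*log(y + 4).


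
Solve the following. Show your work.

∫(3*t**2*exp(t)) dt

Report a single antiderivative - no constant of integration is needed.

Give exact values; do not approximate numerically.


Step 1. Integrate ∫(3*t**2*exp(t)) dt by parts with u = t**2, dv = (3*exp(t)) dt, so v = 3*exp(t): now 3*t**2*exp(t) + ∫(-6*t*exp(t)) dt.
Step 2. Integrate ∫(-6*t*exp(t)) dt by parts with u = t, dv = (-6*exp(t)) dt, so v = -6*exp(t): now 3*t**2*exp(t) - 6*t*exp(t) + ∫(6*exp(t)) dt.
Step 3. Evaluate the standard form: now 3*t**2*exp(t) - 6*t*exp(t) + 6*exp(t).
Answer: 3*t**2*exp(t) - 6*t*exp(t) + 6*exp(t).


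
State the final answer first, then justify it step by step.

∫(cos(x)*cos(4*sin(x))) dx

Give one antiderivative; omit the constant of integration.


The answer is sin(4*sin(x))/4.
Step 1. Substitute u = sin(x), turning ∫(cos(x)*cos(4*sin(x))) dx into ∫(cos(4*u)) du: now ∫(cos(4*u)) du.
Step 2. Evaluate the standard form: now sin(4*u)/4.
Step 3. Substitute back u = sin(x): now sin(4*sin(x))/4.
Answer: sin(4*sin(x))/4.


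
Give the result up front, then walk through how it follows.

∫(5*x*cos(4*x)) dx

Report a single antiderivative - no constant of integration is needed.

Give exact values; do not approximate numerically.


The answer is 5*x*sin(4*x)/4 + 5*cos(4*x)/16.
Step 1. Integrate ∫(5*x*cos(4*x)) dx by parts with u = x, dv = (5*cos(4*x)) dx, so v = 5*sin(4*x)/4: now 5*x*sin(4*x)/4 + ∫(-5*sin(4*x)/4) dx.
Step 2. Evaluate the standard form: now 5*x*sin(4*x)/4 + 5*cos(4*x)/16.
Answer: 5*x*sin(4*x)/4 + 5*cos(4*x)/16.


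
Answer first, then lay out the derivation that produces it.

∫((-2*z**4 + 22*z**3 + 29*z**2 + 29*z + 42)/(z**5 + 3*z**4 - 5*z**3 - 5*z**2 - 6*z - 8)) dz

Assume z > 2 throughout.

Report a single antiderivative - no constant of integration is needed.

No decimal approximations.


The answer is 4*log(z - 2) - log(z + 1) - 5*log(z + 4) - atan(z).
Step 1. Decompose ∫((-2*z**4 + 22*z**3 + 29*z**2 + 29*z + 42)/(z**5 + 3*z**4 - 5*z**3 - 5*z**2 - 6*z - 8)) dz by partial fractions, (-2*z**4 + 22*z**3 + 29*z**2 + 29*z + 42)/(z**5 + 3*z**4 - 5*z**3 - 5*z**2 - 6*z - 8) = -1/(z**2 + 1) - 5/(z + 4) - 1/(z + 1) + 4/(z - 2): now ∫(4/(z - 2)) dz + ∫(-1/(z + 1)) dz + ∫(-5/(z + 4)) dz + ∫(-1/(z**2 + 1)) dz.
Step 2. Evaluate the standard form [assuming z > 2]: now 4*log(z - 2) + ∫(-1/(z + 1)) dz + ∫(-5/(z + 4)) dz + ∫(-1/(z**2 + 1)) dz.
Step 3. Evaluate the standard form [assuming z > -1]: now 4*log(z - 2) - log(z + 1) + ∫(-5/(z + 4)) dz + ∫(-1/(z**2 + 1)) dz.
Step 4. Evaluate the standard form [assuming z > -4]: now 4*log(z - 2) - log(z + 1) - 5*log(z + 4) + ∫(-1/(z**2 + 1)) dz.
Step 5. Evaluate the standard form: now 4*log(z - 2) - log(z + 1) - 5*log(z + 4) - atan(z).
Answer: 4*log(z - 2) - log(z + 1) - 5*log(z + 4) - atan(z).


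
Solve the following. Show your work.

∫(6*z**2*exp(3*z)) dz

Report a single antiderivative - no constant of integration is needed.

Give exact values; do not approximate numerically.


Step 1. Integrate ∫(6*z**2*exp(3*z)) dz by parts with u = z**2, dv = (6*exp(3*z)) dz, so v = 2*exp(3*z): now 2*z**2*exp(3*z) + ∫(-4*z*exp(3*z)) dz.
Step 2. Integrate ∫(-4*z*exp(3*z)) dz by parts with u = z, dv = (-4*exp(3*z)) dz, so v = -4*exp(3*z)/3: now 2*z**2*exp(3*z) - 4*z*exp(3*z)/3 + ∫(4*exp(3*z)/3) dz.
Step 3. Evaluate the standard form: now 2*z**2*exp(3*z) - 4*z*exp(3*z)/3 + 4*exp(3*z)/9.
Answer: 2*z**2*exp(3*z) - 4*z*exp(3*z)/3 + 4*exp(3*z)/9.


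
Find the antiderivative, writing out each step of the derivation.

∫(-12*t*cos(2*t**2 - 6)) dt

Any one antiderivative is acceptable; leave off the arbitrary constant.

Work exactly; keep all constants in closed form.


Step 1. Substitute u = t**2 - 3, turning ∫(-12*t*cos(2*t**2 - 6)) dt into ∫(-6*cos(2*u)) du: now ∫(-6*cos(2*u)) du.
Step 2. Evaluate the standard form: now -3*sin(2*u).
Step 3. Substitute back u = t**2 - 3: now -3*sin(2*t**2 - 6).
Answer: -3*sin(2*t**2 - 6).


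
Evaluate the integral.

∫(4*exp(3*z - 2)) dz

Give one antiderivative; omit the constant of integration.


Answer: 4*exp(3*z - 2)/3.


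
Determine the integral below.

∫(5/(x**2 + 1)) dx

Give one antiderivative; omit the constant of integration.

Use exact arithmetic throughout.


Answer: 5*atan(x).


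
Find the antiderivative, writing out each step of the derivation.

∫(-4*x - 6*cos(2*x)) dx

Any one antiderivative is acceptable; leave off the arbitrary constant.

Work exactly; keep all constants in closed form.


Step 1. Rewrite: now ∫(-4*x) dx + ∫(-6*cos(2*x)) dx.
Step 2. Evaluate the standard form: now -3*sin(2*x) + ∫(-4*x) dx.
Step 3. Evaluate the standard form: now -2*x**2 - 3*sin(2*x).
Answer: -2*x**2 - 3*sin(2*x).


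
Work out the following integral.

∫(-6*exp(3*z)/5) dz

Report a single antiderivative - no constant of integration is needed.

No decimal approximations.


Answer: -2*exp(3*z)/5.


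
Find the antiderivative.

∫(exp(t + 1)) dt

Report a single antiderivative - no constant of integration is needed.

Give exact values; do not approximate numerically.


Answer: exp(t + 1).


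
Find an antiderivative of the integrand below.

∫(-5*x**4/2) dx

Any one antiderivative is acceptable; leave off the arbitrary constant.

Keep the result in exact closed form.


Answer: -x**5/2.


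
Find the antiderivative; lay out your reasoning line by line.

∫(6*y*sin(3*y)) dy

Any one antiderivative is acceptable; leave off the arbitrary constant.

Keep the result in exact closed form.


Step 1. Integrate ∫(6*y*sin(3*y)) dy by parts with u = y, dv = (6*sin(3*y)) dy, so v = -2*cos(3*y): now -2*y*cos(3*y) + ∫(2*cos(3*y)) dy.
Step 2. Evaluate the standard form: now -2*y*cos(3*y) + 2*sin(3*y)/3.
Answer: -2*y*cos(3*y) + 2*sin(3*y)/3.


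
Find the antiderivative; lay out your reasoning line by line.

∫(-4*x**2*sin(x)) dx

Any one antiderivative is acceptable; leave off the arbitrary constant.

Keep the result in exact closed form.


Step 1. Integrate ∫(-4*x**2*sin(x)) dx by parts with u = x**2, dv = (-4*sin(x)) dx, so v = 4*cos(x): now 4*x**2*cos(x) + ∫(-8*x*cos(x)) dx.
Step 2. Integrate ∫(-8*x*cos(x)) dx by parts with u = x, dv = (-8*cos(x)) dx, so v = -8*sin(x): now 4*x**2*cos(x) - 8*x*sin(x) + ∫(8*sin(x)) dx.
Step 3. Evaluate the standard form: now 4*x**2*cos(x) - 8*x*sin(x) - 8*cos(x).
Answer: 4*x**2*cos(x) - 8*x*sin(x) - 8*cos(x).


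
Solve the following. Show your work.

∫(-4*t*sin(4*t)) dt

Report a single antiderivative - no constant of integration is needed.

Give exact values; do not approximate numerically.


Step 1. Integrate ∫(-4*t*sin(4*t)) dt by parts with u = t, dv = (-4*sin(4*t)) dt, so v = cos(4*t): now t*cos(4*t) + ∫(-cos(4*t)) dt.
Step 2. Evaluate the standard form: now t*cos(4*t) - sin(4*t)/4.
Answer: t*cos(4*t) - sin(4*t)/4.


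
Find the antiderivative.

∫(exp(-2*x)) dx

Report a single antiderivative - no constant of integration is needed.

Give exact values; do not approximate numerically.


Answer: -exp(-2*x)/2.


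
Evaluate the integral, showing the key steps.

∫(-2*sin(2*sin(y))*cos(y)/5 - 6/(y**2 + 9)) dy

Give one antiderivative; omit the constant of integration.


Step 1. Rewrite: now ∫(-2*sin(2*sin(y))*cos(y)/5) dy + ∫(-6/(y**2 + 9)) dy.
Step 2. Evaluate the standard form: now -2*atan(y/3) + ∫(-2*sin(2*sin(y))*cos(y)/5) dy.
Step 3. Substitute u = sin(y), turning ∫(-2*sin(2*sin(y))*cos(y)/5) dy into ∫(-2*sin(2*u)/5) du: now -2*atan(y/3) + ∫(-2*sin(2*u)/5) du.
Step 4. Evaluate the standard form: now cos(2*u)/5 - 2*atan(y/3).
Step 5. Substitute back u = sin(y): now cos(2*sin(y))/5 - 2*atan(y/3).
Answer: cos(2*sin(y))/5 - 2*atan(y/3).


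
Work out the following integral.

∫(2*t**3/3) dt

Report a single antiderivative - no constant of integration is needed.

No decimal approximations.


Answer: t**4/6.


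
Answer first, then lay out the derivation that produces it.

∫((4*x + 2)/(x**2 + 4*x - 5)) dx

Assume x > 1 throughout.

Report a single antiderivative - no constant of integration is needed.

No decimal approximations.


The answer is log(x - 1) + 3*log(x + 5).
Step 1. Decompose ∫((4*x + 2)/(x**2 + 4*x - 5)) dx by partial fractions, (4*x + 2)/(x**2 + 4*x - 5) = 3/(x + 5) + 1/(x - 1): now ∫(1/(x - 1)) dx + ∫(3/(x + 5)) dx.
Step 2. Evaluate the standard form [assuming x > -5]: now 3*log(x + 5) + ∫(1/(x - 1)) dx.
Step 3. Evaluate the standard form [assuming x > 1]: now log(x - 1) + 3*log(x + 5).
Answer: log(x - 1) + 3*log(x + 5).


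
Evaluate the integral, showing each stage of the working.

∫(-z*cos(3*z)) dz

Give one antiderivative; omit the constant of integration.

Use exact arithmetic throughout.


Step 1. Integrate ∫(-z*cos(3*z)) dz by parts with u = z, dv = (-cos(3*z)) dz, so v = -sin(3*z)/3: now -z*sin(3*z)/3 + ∫(sin(3*z)/3) dz.
Step 2. Evaluate the standard form: now -z*sin(3*z)/3 - cos(3*z)/9.
Answer: -z*sin(3*z)/3 - cos(3*z)/9.


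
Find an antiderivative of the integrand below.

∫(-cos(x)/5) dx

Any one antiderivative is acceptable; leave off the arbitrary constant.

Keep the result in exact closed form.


Answer: -sin(x)/5.


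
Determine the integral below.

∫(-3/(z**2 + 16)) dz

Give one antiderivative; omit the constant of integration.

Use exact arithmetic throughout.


Answer: -3*atan(z/4)/4.


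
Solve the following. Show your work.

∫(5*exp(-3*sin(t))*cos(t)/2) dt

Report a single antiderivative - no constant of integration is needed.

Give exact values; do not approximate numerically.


Step 1. Substitute u = sin(t), turning ∫(5*exp(-3*sin(t))*cos(t)/2) dt into ∫(5*exp(-3*u)/2) du: now ∫(5*exp(-3*u)/2) du.
Step 2. Evaluate the standard form: now -5*exp(-3*u)/6.
Step 3. Substitute back u = sin(t): now -5*exp(-3*sin(t))/6.
Answer: -5*exp(-3*sin(t))/6.


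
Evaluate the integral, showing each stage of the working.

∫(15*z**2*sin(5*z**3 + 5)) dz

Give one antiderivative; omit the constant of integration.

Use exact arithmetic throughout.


Step 1. Substitute u = z**3 + 1, turning ∫(15*z**2*sin(5*z**3 + 5)) dz into ∫(5*sin(5*u)) du: now ∫(5*sin(5*u)) du.
Step 2. Evaluate the standard form: now -cos(5*u).
Step 3. Substitute back u = z**3 + 1: now -cos(5*z**3 + 5).
Answer: -cos(5*z**3 + 5).


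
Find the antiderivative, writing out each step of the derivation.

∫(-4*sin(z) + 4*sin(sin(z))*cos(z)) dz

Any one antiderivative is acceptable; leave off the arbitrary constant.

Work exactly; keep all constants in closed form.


Step 1. Rewrite: now ∫(4*sin(sin(z))*cos(z)) dz + ∫(-4*sin(z)) dz.
Step 2. Evaluate the standard form: now 4*cos(z) + ∫(4*sin(sin(z))*cos(z)) dz.
Step 3. Substitute u = sin(z), turning ∫(4*sin(sin(z))*cos(z)) dz into ∫(4*sin(u)) du: now 4*cos(z) + ∫(4*sin(u)) du.
Step 4. Evaluate the standard form: now -4*cos(u) + 4*cos(z).
Step 5. Substitute back u = sin(z): now 4*cos(z) - 4*cos(sin(z)).
Answer: 4*cos(z) - 4*cos(sin(z)).


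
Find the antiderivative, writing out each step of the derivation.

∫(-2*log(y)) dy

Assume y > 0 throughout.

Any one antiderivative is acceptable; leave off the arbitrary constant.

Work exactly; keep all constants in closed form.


Step 1. Integrate ∫(-2*log(y)) dy by parts with u = log(y), dv = (-2) dy, so v = -2*y [assuming y > 0]: now -2*y*log(y) + ∫(2) dy.
Step 2. Evaluate the standard form: now -2*y*log(y) + 2*y.
Answer: -2*y*log(y) + 2*y.


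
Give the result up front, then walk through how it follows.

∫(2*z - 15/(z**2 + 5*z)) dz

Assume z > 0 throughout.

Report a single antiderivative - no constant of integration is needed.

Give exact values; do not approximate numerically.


The answer is z**2 - 3*log(z) + 3*log(z + 5).
Step 1. Rewrite: now ∫(2*z) dz + ∫(-15/(z**2 + 5*z)) dz.
Step 2. Evaluate the standard form: now z**2 + ∫(-15/(z**2 + 5*z)) dz.
Step 3. Decompose ∫(-15/(z**2 + 5*z)) dz by partial fractions, -15/(z**2 + 5*z) = 3/(z + 5) - 3/z: now z**2 + ∫(-3/z) dz + ∫(3/(z + 5)) dz.
Step 4. Evaluate the standard form [assuming z > -5]: now z**2 + 3*log(z + 5) + ∫(-3/z) dz.
Step 5. Evaluate the standard form [assuming z > 0]: now z**2 - 3*log(z) + 3*log(z + 5).
Answer: z**2 - 3*log(z) + 3*log(z + 5).


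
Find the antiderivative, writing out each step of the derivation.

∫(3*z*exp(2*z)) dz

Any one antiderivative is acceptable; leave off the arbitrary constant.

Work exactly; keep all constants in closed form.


Step 1. Integrate ∫(3*z*exp(2*z)) dz by parts with u = z, dv = (3*exp(2*z)) dz, so v = 3*exp(2*z)/2: now 3*z*exp(2*z)/2 + ∫(-3*exp(2*z)/2) dz.
Step 2. Evaluate the standard form: now 3*z*exp(2*z)/2 - 3*exp(2*z)/4.
Answer: 3*z*exp(2*z)/2 - 3*exp(2*z)/4.


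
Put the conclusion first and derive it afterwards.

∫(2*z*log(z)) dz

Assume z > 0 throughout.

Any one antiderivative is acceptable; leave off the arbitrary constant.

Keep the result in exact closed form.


The answer is z**2*log(z) - z**2/2.
Step 1. Integrate ∫(2*z*log(z)) dz by parts with u = log(z), dv = (2*z) dz, so v = z**2 [assuming z > 0]: now z**2*log(z) + ∫(-z) dz.
Step 2. Evaluate the standard form: now z**2*log(z) - z**2/2.
Answer: z**2*log(z) - z**2/2.


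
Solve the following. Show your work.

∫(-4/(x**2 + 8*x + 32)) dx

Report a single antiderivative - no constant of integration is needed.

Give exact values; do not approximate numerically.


Step 1. Substitute u = -x - 4, turning ∫(-4/(x**2 + 8*x + 32)) dx into ∫(4/(u**2 + 16)) du: now ∫(4/(u**2 + 16)) du.
Step 2. Evaluate the standard form: now atan(u/4).
Step 3. Substitute back u = -x - 4: now -atan(x/4 + 1).
Answer: -atan(x/4 + 1).


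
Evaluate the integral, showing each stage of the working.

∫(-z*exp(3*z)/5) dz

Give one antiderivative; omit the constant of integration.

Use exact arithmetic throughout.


Step 1. Integrate ∫(-z*exp(3*z)/5) dz by parts with u = z, dv = (-exp(3*z)/5) dz, so v = -exp(3*z)/15: now -z*exp(3*z)/15 + ∫(exp(3*z)/15) dz.
Step 2. Evaluate the standard form: now -z*exp(3*z)/15 + exp(3*z)/45.
Answer: -z*exp(3*z)/15 + exp(3*z)/45.


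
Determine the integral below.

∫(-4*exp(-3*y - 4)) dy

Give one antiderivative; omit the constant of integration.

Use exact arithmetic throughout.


Answer: 4*exp(-3*y - 4)/3.


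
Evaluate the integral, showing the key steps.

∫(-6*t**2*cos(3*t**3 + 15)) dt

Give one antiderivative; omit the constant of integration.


Step 1. Substitute u = t**3 + 5, turning ∫(-6*t**2*cos(3*t**3 + 15)) dt into ∫(-2*cos(3*u)) du: now ∫(-2*cos(3*u)) du.
Step 2. Evaluate the standard form: now -2*sin(3*u)/3.
Step 3. Substitute back u = t**3 + 5: now -2*sin(3*t**3 + 15)/3.
Answer: -2*sin(3*t**3 + 15)/3.


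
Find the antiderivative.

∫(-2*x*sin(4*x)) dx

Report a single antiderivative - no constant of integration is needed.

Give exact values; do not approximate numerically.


Answer: x*cos(4*x)/2 - sin(4*x)/8.


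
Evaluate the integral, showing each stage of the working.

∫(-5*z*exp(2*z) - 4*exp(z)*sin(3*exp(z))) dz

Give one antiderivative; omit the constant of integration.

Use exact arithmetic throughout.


Step 1. Rewrite: now ∫(-5*z*exp(2*z)) dz + ∫(-4*exp(z)*sin(3*exp(z))) dz.
Step 2. Integrate ∫(-5*z*exp(2*z)) dz by parts with u = z, dv = (-5*exp(2*z)) dz, so v = -5*exp(2*z)/2: now -5*z*exp(2*z)/2 + ∫(-4*exp(z)*sin(3*exp(z))) dz + ∫(5*exp(2*z)/2) dz.
Step 3. Evaluate the standard form: now -5*z*exp(2*z)/2 + 5*exp(2*z)/4 + ∫(-4*exp(z)*sin(3*exp(z))) dz.
Step 4. Substitute u = exp(z), turning ∫(-4*exp(z)*sin(3*exp(z))) dz into ∫(-4*sin(3*u)) du: now -5*z*exp(2*z)/2 + 5*exp(2*z)/4 + ∫(-4*sin(3*u)) du.
Step 5. Evaluate the standard form: now -5*z*exp(2*z)/2 + 5*exp(2*z)/4 + 4*cos(3*u)/3.
Step 6. Substitute back u = exp(z): now -5*z*exp(2*z)/2 + 5*exp(2*z)/4 + 4*cos(3*exp(z))/3.
Answer: -5*z*exp(2*z)/2 + 5*exp(2*z)/4 + 4*cos(3*exp(z))/3.


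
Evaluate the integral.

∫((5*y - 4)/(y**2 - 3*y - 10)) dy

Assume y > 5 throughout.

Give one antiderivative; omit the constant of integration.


Answer: 3*log(y - 5) + 2*log(y + 2).


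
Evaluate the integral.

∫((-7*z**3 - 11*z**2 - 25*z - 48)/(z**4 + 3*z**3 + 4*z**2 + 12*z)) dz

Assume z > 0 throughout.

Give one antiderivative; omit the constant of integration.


Answer: -4*log(z) - 3*log(z + 3) + atan(z/2)/2.


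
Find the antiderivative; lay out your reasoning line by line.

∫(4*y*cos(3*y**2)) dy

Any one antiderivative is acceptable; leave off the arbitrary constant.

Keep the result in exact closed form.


Step 1. Substitute u = y**2, turning ∫(4*y*cos(3*y**2)) dy into ∫(2*cos(3*u)) du: now ∫(2*cos(3*u)) du.
Step 2. Evaluate the standard form: now 2*sin(3*u)/3.
Step 3. Substitute back u = y**2: now 2*sin(3*y**2)/3.
Answer: 2*sin(3*y**2)/3.


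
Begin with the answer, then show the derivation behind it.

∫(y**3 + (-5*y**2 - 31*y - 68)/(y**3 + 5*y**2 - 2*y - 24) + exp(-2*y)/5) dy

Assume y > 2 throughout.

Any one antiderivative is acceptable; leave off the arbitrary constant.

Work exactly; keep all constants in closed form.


The answer is y**4/4 - 5*log(y - 2) + 4*log(y + 3) - 4*log(y + 4) - exp(-2*y)/10.
Step 1. Rewrite: now ∫(y**3) dy + ∫((-5*y**2 - 31*y - 68)/(y**3 + 5*y**2 - 2*y - 24)) dy + ∫(exp(-2*y)/5) dy.
Step 2. Evaluate the standard form: now y**4/4 + ∫((-5*y**2 - 31*y - 68)/(y**3 + 5*y**2 - 2*y - 24)) dy + ∫(exp(-2*y)/5) dy.
Step 3. Evaluate the standard form: now y**4/4 + ∫((-5*y**2 - 31*y - 68)/(y**3 + 5*y**2 - 2*y - 24)) dy - exp(-2*y)/10.
Step 4. Decompose ∫((-5*y**2 - 31*y - 68)/(y**3 + 5*y**2 - 2*y - 24)) dy by partial fractions, (-5*y**2 - 31*y - 68)/(y**3 + 5*y**2 - 2*y - 24) = -4/(y + 4) + 4/(y + 3) - 5/(y - 2): now y**4/4 + ∫(-5/(y - 2)) dy + ∫(4/(y + 3)) dy + ∫(-4/(y + 4)) dy - exp(-2*y)/10.
Step 5. Evaluate the standard form [assuming y > 2]: now y**4/4 - 5*log(y - 2) + ∫(4/(y + 3)) dy + ∫(-4/(y + 4)) dy - exp(-2*y)/10.
Step 6. Evaluate the standard form [assuming y > -4]: now y**4/4 - 5*log(y - 2) - 4*log(y + 4) + ∫(4/(y + 3)) dy - exp(-2*y)/10.
Step 7. Evaluate the standard form [assuming y > -3]: now y**4/4 - 5*log(y - 2) + 4*log(y + 3) - 4*log(y + 4) - exp(-2*y)/10.
Answer: y**4/4 - 5*log(y - 2) + 4*log(y + 3) - 4*log(y + 4) - exp(-2*y)/10.
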